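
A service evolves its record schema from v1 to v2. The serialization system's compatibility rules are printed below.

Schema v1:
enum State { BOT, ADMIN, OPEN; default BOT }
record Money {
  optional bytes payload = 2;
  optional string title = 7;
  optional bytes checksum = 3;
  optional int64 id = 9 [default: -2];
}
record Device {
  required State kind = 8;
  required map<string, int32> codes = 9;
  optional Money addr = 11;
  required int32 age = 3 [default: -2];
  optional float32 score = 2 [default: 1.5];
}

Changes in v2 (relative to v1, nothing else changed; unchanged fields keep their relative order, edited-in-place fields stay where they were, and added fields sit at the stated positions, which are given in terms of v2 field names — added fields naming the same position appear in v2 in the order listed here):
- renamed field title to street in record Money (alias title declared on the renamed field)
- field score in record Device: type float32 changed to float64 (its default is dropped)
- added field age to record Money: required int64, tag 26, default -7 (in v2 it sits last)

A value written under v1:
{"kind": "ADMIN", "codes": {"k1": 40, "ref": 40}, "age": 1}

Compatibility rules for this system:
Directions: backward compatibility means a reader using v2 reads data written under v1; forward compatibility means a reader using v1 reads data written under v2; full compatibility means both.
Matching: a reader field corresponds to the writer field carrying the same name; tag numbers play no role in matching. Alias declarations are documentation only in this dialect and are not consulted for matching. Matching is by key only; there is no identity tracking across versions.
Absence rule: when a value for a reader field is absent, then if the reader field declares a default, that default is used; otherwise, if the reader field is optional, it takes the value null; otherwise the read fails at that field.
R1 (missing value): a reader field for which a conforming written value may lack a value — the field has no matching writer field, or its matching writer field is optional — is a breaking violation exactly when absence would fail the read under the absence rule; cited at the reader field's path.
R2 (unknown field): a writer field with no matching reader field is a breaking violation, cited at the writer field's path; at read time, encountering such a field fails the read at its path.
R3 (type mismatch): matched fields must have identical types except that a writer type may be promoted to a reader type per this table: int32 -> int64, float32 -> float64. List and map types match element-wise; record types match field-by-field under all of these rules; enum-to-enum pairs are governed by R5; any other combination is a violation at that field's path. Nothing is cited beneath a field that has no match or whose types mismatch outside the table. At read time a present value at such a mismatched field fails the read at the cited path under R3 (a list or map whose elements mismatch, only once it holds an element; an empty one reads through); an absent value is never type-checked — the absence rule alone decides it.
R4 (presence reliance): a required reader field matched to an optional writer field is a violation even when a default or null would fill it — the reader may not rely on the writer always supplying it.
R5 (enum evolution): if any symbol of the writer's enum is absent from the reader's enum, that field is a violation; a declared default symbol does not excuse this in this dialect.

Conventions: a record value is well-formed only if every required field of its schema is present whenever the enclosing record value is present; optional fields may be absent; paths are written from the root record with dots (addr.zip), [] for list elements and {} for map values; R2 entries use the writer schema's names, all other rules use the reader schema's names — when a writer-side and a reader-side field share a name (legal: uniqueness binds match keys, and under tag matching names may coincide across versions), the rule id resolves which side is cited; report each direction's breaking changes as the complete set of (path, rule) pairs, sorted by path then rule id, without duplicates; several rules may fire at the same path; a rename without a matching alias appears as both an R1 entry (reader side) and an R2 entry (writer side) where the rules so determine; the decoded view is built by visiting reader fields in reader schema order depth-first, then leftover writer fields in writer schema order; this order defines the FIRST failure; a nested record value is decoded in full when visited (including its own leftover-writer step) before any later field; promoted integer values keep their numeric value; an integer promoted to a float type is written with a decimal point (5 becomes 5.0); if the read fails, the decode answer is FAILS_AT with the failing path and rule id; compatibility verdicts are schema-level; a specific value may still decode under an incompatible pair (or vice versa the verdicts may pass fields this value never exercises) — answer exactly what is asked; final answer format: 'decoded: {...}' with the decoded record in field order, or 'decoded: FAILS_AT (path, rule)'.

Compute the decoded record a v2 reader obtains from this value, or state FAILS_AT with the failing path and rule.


arrows below run writer -> reader for Device
decoding the Device value with the v2 reader:
  kind := "ADMIN"
  codes := {"k1": 40, "ref": 40}
  addr := null (not supplied -> null)
  age := 1
  score := null (not supplied -> null)
  => decoded: {"kind": "ADMIN", "codes": {"k1": 40, "ref": 40}, "addr": null, "age": 1, "score": null}
the rest of the Device diff is inert for this question:
  renamed field title to street in record Money (alias title declared on the renamed field) -> affects the rule determinations only; this particular Device value decodes identically
  added field age to record Money: required int64, tag 26, default -7 (in v2 it sits last) -> affects the rule determinations only; this particular Device value decodes identically

decoded: {"kind": "ADMIN", "codes": {"k1": 40, "ref": 40}, "addr": null, "age": 1, "score": null}


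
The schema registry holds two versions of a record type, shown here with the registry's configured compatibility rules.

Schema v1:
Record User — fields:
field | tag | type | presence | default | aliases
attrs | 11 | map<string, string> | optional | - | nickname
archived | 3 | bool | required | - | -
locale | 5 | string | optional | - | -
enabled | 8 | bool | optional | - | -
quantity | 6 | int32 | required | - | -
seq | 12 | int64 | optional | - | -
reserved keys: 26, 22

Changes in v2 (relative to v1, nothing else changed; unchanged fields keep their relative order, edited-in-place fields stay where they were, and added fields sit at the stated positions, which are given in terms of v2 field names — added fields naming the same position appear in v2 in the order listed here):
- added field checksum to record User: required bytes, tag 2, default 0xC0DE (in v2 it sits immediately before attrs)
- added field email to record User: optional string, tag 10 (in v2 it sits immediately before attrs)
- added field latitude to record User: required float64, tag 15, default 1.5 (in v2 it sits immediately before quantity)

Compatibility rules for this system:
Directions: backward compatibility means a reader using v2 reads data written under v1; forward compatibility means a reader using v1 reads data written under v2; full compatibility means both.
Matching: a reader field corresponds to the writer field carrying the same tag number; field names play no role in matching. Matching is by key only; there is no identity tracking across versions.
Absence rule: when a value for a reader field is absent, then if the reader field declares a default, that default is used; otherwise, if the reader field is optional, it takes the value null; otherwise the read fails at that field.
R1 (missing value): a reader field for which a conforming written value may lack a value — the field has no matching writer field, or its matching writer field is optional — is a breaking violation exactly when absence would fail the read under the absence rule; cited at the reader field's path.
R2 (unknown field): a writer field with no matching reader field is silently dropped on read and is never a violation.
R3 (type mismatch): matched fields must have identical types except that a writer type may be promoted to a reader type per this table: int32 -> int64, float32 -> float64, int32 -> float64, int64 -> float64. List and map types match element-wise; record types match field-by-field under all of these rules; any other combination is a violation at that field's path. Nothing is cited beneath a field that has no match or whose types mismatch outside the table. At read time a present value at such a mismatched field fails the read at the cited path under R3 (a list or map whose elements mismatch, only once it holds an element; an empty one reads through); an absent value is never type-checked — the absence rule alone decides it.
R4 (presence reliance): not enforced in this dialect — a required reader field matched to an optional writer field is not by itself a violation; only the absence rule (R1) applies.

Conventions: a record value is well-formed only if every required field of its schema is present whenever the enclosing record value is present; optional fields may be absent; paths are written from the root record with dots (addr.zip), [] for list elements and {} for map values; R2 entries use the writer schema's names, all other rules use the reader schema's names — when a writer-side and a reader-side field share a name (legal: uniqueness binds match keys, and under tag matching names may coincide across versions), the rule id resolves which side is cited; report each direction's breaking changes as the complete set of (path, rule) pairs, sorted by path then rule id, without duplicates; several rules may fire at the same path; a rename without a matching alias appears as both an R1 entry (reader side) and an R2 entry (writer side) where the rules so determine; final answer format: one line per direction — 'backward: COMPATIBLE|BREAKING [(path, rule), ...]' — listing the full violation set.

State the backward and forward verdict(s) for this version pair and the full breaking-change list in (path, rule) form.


in User below, arrows point writer -> reader
backward pass over User, reader schema v2, writer schema v1:
  checksum: no writer match
  email: no writer match
  attrs <- attrs (map<string, string> -> map<string, string>, writer optional)
  archived <- archived (bool -> bool, writer required)
  locale <- locale (string -> string, writer optional)
  enabled <- enabled (bool -> bool, writer optional)
  latitude: no writer match
  quantity <- quantity (int32 -> int32, writer required)
  seq <- seq (int64 -> int64, writer optional)
  nothing fires on User: backward is COMPATIBLE
forward pass over User, reader schema v1, writer schema v2:
  attrs <- attrs (map<string, string> -> map<string, string>, writer optional)
  archived <- archived (bool -> bool, writer required)
  locale <- locale (string -> string, writer optional)
  enabled <- enabled (bool -> bool, writer optional)
  quantity <- quantity (int32 -> int32, writer required)
  seq <- seq (int64 -> int64, writer optional)
  writer field checksum has no reader counterpart
  writer field email has no reader counterpart
  writer field latitude has no reader counterpart
  nothing fires on User: forward is COMPATIBLE

backward: COMPATIBLE []; forward: COMPATIBLE []


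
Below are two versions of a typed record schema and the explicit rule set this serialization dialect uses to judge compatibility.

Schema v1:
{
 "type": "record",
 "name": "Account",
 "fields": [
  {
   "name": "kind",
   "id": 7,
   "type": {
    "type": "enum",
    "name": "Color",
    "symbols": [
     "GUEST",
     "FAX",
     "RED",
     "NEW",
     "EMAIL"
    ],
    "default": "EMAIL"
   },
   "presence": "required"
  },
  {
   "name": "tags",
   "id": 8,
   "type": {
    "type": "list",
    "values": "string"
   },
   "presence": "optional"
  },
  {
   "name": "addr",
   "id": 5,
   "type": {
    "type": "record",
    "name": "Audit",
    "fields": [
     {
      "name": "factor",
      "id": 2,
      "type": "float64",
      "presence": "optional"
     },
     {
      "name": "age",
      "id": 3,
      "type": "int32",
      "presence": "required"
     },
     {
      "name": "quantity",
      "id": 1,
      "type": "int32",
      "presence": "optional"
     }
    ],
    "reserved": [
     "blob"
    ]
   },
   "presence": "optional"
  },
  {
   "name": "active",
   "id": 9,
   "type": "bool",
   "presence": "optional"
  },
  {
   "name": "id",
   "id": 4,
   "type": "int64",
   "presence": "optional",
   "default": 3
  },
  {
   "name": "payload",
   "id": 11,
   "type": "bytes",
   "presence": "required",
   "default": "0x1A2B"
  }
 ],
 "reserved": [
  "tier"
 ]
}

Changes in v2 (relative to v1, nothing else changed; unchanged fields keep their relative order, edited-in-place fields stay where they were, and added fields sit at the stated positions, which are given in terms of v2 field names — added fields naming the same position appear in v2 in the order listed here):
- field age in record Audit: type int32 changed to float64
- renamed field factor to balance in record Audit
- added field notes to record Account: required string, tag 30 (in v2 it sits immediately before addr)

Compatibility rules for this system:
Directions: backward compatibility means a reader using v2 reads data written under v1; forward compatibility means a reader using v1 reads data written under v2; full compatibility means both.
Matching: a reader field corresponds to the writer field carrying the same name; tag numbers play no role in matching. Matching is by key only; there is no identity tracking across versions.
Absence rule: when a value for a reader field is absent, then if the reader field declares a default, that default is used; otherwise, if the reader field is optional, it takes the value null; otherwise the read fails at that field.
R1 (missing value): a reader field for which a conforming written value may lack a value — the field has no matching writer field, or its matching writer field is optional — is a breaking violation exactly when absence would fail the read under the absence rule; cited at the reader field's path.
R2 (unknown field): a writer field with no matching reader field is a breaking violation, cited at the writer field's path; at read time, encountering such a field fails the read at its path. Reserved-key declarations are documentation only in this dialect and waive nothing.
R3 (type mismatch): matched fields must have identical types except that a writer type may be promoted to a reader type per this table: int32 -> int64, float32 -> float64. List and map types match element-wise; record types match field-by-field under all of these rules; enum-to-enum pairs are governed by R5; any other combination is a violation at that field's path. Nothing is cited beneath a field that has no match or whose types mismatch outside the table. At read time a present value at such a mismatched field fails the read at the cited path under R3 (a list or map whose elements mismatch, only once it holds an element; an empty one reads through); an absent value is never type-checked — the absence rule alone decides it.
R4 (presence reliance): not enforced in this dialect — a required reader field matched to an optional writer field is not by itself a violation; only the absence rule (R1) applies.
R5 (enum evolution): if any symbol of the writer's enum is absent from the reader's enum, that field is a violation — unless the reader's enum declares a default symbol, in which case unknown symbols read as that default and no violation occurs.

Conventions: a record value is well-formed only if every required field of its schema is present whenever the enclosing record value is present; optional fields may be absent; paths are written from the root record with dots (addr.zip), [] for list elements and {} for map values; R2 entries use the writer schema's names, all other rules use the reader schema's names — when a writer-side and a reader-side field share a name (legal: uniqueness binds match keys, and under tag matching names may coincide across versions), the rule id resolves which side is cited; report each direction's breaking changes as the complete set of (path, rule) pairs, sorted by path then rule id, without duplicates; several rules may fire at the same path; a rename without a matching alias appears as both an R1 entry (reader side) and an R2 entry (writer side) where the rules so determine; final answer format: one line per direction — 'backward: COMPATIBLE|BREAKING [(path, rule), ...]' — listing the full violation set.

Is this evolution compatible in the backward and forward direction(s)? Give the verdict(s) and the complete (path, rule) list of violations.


the writer's type comes first in each Account pair
backward on Account — v2 reading data written by v1:
  kind: paired with writer kind (Color -> Color; writer required)
  tags: paired with writer tags (list<string> -> list<string>; writer optional)
  notes: no writer match
  addr: paired with writer addr (Audit -> Audit; writer optional)
  active: paired with writer active (bool -> bool; writer optional)
  id: paired with writer id (int64 -> int64; writer optional)
  payload: paired with writer payload (bytes -> bytes; writer required)
  addr.balance: no writer match
  addr.age: paired with writer addr.age (int32 -> float64; writer required)
  addr.quantity: paired with writer addr.quantity (int32 -> int32; writer optional)
  writer addr.factor: unknown to reader
  rule R3 violated at addr.age
  rule R2 violated at addr.factor
  rule R1 violated at notes
  => backward verdict for Account: BREAKING, 3 violation(s)
forward on Account — v1 reading data written by v2:
  kind: paired with writer kind (Color -> Color; writer required)
  tags: paired with writer tags (list<string> -> list<string>; writer optional)
  addr: paired with writer addr (Audit -> Audit; writer optional)
  active: paired with writer active (bool -> bool; writer optional)
  id: paired with writer id (int64 -> int64; writer optional)
  payload: paired with writer payload (bytes -> bytes; writer required)
  writer notes: unknown to reader
  addr.factor: no writer match
  addr.age: paired with writer addr.age (float64 -> int32; writer required)
  addr.quantity: paired with writer addr.quantity (int32 -> int32; writer optional)
  writer addr.balance: unknown to reader
  rule R3 violated at addr.age
  rule R2 violated at addr.balance
  rule R2 violated at notes
  => forward verdict for Account: BREAKING, 3 violation(s)

backward: BREAKING [(addr.age, R3), (addr.factor, R2), (notes, R1)]; forward: BREAKING [(addr.age, R3), (addr.balance, R2), (notes, R2)]


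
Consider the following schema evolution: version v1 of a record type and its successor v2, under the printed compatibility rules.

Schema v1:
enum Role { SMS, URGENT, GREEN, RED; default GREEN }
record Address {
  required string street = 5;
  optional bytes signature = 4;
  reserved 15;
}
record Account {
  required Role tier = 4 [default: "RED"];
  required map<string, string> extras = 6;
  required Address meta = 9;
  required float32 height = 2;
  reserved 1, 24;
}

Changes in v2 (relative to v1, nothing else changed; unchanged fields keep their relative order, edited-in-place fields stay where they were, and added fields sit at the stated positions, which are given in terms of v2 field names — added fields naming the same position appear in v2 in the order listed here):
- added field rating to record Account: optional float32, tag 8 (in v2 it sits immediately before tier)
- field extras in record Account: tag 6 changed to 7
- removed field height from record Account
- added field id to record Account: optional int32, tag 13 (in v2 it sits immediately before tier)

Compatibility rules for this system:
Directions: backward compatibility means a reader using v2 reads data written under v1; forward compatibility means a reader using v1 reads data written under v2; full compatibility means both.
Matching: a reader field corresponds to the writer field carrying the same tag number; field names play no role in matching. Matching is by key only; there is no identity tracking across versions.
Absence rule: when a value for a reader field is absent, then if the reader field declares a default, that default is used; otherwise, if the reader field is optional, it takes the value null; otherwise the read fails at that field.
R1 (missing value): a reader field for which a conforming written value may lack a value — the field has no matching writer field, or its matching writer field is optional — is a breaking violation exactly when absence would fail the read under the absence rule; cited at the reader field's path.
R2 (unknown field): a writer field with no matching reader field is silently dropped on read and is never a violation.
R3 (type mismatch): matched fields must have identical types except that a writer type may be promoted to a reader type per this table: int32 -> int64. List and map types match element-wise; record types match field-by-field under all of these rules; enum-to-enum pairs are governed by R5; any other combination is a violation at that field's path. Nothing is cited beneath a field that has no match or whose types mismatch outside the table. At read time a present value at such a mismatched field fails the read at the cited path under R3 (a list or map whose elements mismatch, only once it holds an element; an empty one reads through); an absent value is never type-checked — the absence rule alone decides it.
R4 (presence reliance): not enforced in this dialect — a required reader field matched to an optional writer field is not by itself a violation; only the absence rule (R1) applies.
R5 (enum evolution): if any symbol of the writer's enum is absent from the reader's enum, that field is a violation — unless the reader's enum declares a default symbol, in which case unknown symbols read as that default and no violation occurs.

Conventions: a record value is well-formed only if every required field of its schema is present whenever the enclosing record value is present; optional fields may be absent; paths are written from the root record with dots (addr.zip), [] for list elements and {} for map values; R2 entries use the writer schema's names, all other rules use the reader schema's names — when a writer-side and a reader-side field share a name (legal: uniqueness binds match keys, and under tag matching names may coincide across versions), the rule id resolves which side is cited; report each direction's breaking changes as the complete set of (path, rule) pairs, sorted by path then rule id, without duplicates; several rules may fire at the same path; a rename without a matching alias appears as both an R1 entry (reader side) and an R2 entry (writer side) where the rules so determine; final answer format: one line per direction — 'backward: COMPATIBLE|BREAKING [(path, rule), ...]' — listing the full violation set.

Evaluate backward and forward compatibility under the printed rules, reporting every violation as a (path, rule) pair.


the writer's type comes first in each Account pair
backward analysis of Account with v2 as reader and v1 as writer:
  rating: no writer match
  id: no writer match
  tier: paired with writer tier (Role -> Role; writer required)
  extras: no writer match
  meta: paired with writer meta (Address -> Address; writer required)
  leftover writer field: extras
  leftover writer field: height
  meta.street: paired with writer meta.street (string -> string; writer required)
  meta.signature: paired with writer meta.signature (bytes -> bytes; writer optional)
  violation R1 at extras
  => backward: BREAKING (1)
forward analysis of Account with v1 as reader and v2 as writer:
  tier: paired with writer tier (Role -> Role; writer required)
  extras: no writer match
  meta: paired with writer meta (Address -> Address; writer required)
  height: no writer match
  leftover writer field: rating
  leftover writer field: id
  leftover writer field: extras
  meta.street: paired with writer meta.street (string -> string; writer required)
  meta.signature: paired with writer meta.signature (bytes -> bytes; writer optional)
  violation R1 at extras
  violation R1 at height
  => forward: BREAKING (2)

backward: BREAKING [(extras, R1)]; forward: BREAKING [(extras, R1), (height, R1)]


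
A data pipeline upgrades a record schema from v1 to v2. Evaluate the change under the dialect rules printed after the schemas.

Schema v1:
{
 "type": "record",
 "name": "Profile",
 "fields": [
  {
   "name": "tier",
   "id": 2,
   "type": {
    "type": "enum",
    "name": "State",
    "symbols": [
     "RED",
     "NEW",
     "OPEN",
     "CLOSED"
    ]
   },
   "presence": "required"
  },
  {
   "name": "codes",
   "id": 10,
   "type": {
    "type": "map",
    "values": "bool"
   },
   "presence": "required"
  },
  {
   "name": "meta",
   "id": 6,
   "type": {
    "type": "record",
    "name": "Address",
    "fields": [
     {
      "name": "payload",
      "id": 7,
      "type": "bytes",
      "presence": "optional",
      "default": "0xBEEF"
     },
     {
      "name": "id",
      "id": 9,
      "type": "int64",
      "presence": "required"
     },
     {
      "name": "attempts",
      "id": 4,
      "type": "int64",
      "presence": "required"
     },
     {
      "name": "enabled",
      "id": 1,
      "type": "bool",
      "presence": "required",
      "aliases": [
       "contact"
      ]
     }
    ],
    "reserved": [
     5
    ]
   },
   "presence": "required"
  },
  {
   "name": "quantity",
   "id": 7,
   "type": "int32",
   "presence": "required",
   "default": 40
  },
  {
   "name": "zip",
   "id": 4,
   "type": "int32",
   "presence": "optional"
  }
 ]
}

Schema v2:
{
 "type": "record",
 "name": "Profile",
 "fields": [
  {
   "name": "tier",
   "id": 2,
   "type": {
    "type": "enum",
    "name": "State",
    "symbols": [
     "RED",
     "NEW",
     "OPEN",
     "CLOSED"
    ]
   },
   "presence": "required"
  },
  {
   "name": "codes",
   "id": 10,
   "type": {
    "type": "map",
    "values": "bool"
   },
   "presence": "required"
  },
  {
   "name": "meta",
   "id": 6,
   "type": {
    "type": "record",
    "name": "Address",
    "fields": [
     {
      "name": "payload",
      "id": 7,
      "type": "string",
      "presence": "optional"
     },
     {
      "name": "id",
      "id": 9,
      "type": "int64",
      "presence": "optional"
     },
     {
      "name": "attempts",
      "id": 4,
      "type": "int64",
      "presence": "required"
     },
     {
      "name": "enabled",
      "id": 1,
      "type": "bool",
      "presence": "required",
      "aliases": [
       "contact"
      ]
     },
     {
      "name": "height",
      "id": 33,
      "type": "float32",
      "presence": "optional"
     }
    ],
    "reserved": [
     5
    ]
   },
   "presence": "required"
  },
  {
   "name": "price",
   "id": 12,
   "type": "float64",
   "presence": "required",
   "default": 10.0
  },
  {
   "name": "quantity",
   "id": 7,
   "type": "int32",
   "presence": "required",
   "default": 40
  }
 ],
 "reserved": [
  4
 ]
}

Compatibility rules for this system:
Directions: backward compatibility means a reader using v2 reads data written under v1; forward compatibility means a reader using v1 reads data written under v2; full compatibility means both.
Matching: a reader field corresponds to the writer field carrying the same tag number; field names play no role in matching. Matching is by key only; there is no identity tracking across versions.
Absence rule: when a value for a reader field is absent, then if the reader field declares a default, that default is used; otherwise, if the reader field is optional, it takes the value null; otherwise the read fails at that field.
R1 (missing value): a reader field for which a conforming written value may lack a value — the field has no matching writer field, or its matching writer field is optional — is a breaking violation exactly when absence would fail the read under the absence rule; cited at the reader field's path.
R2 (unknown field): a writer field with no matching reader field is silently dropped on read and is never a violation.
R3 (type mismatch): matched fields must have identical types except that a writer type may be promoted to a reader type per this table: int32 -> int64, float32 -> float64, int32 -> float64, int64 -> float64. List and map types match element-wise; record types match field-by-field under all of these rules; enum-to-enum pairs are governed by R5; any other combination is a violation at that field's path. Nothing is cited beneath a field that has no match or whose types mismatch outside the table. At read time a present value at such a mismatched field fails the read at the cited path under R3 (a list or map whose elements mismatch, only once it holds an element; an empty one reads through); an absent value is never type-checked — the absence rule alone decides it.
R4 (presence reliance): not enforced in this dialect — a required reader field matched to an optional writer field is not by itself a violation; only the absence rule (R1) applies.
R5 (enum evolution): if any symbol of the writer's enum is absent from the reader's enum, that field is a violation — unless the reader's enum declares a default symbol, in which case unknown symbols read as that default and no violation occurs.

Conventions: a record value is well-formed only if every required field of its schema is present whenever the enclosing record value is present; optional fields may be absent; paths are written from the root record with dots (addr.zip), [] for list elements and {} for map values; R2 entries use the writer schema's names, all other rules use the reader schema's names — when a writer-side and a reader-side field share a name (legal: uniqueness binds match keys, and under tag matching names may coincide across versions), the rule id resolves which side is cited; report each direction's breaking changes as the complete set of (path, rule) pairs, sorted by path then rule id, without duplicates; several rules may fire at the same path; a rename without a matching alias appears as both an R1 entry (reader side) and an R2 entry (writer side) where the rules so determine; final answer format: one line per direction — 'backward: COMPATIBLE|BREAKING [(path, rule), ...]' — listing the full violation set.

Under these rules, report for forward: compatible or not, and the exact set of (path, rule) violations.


forward: BREAKING [(meta.id, R1), (meta.payload, R3)]

the writer's type comes first in each Profile pair
forward for Profile (reader v1, writer v2):
  tier: State -> State, writer required; from tier
  codes: map<string, bool> -> map<string, bool>, writer required; from codes
  meta: Address -> Address, writer required; from meta
  quantity: int32 -> int32, writer required; from quantity
  zip has no writer counterpart
  writer price: unknown to reader
  meta.payload: string -> bytes, writer optional; from meta.payload
  meta.id: int64 -> int64, writer optional; from meta.id
  meta.attempts: int64 -> int64, writer required; from meta.attempts
  meta.enabled: bool -> bool, writer required; from meta.enabled
  writer meta.height: unknown to reader
  rule R1 violated at meta.id
  rule R3 violated at meta.payload
  forward on Profile therefore BREAKING (2)
checking off the Profile differences that do not matter here:
  added field height to record Address: optional float32, tag 33 (in v2 it sits last) -> inert for the asked Profile verdict: nothing fires
  added field price to record Profile: required float64, tag 12, default 10.0 (in v2 it sits immediately before quantity) -> inert for the asked Profile verdict: nothing fires
  removed field zip from record Profile (its key 4 joins the reserved list) -> inert for the asked Profile verdict: nothing fires


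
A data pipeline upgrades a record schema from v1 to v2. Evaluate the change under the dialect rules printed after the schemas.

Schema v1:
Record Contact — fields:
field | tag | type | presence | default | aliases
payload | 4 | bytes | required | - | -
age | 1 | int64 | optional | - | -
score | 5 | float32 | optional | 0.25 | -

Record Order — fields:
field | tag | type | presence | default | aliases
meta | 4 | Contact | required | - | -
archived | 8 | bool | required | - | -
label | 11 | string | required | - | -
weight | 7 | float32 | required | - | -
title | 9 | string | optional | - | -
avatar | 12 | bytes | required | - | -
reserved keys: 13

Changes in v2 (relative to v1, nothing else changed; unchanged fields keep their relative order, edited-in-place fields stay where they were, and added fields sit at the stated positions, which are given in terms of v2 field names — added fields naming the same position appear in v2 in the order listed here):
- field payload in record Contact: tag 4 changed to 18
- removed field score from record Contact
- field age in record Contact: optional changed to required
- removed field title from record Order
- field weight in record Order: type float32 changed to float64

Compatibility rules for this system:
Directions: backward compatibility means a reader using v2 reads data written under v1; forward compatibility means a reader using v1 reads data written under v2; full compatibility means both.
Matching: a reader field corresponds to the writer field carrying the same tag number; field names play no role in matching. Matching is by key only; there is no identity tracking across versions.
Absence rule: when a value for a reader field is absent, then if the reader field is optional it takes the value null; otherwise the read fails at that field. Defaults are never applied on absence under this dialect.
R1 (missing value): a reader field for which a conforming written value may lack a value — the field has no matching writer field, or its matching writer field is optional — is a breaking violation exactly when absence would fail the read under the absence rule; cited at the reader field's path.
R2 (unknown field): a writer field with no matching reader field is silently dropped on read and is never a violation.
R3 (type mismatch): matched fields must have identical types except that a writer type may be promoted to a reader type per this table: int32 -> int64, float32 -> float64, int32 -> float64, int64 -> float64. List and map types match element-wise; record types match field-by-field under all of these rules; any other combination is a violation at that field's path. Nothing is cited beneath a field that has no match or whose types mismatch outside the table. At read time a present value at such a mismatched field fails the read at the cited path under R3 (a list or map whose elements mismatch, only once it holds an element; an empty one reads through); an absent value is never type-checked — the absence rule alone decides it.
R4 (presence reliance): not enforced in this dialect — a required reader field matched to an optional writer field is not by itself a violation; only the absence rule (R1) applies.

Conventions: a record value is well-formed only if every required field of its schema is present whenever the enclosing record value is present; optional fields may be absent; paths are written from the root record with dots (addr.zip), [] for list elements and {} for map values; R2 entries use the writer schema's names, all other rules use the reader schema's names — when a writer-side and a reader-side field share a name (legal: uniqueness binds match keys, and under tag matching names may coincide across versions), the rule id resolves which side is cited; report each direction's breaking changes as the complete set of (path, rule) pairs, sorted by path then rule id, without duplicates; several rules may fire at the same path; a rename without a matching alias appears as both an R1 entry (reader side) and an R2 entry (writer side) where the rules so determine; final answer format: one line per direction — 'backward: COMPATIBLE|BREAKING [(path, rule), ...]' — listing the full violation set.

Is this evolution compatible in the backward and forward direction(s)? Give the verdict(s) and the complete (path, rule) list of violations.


backward: BREAKING [(meta.age, R1), (meta.payload, R1)]; forward: BREAKING [(meta.payload, R1), (weight, R3)]

the writer's type comes first in each Order pair
backward pass over Order, reader schema v2, writer schema v1:
  meta: paired with writer meta (Contact -> Contact; writer required)
  archived: paired with writer archived (bool -> bool; writer required)
  label: paired with writer label (string -> string; writer required)
  weight: paired with writer weight (float32 -> float64; writer required)
  avatar: paired with writer avatar (bytes -> bytes; writer required)
  title (writer side), unknown to reader
  meta.payload: no writer match
  meta.age: paired with writer meta.age (int64 -> int64; writer optional)
  meta.payload (writer side), unknown to reader
  meta.score (writer side), unknown to reader
  breaking: (meta.age, R1)
  breaking: (meta.payload, R1)
  => 2 violation(s): backward is BREAKING for Order
forward pass over Order, reader schema v1, writer schema v2:
  meta: paired with writer meta (Contact -> Contact; writer required)
  archived: paired with writer archived (bool -> bool; writer required)
  label: paired with writer label (string -> string; writer required)
  weight: paired with writer weight (float64 -> float32; writer required)
  title: no writer match
  avatar: paired with writer avatar (bytes -> bytes; writer required)
  meta.payload: no writer match
  meta.age: paired with writer meta.age (int64 -> int64; writer required)
  meta.score: no writer match
  meta.payload (writer side), unknown to reader
  breaking: (meta.payload, R1)
  breaking: (weight, R3)
  => 2 violation(s): forward is BREAKING for Order


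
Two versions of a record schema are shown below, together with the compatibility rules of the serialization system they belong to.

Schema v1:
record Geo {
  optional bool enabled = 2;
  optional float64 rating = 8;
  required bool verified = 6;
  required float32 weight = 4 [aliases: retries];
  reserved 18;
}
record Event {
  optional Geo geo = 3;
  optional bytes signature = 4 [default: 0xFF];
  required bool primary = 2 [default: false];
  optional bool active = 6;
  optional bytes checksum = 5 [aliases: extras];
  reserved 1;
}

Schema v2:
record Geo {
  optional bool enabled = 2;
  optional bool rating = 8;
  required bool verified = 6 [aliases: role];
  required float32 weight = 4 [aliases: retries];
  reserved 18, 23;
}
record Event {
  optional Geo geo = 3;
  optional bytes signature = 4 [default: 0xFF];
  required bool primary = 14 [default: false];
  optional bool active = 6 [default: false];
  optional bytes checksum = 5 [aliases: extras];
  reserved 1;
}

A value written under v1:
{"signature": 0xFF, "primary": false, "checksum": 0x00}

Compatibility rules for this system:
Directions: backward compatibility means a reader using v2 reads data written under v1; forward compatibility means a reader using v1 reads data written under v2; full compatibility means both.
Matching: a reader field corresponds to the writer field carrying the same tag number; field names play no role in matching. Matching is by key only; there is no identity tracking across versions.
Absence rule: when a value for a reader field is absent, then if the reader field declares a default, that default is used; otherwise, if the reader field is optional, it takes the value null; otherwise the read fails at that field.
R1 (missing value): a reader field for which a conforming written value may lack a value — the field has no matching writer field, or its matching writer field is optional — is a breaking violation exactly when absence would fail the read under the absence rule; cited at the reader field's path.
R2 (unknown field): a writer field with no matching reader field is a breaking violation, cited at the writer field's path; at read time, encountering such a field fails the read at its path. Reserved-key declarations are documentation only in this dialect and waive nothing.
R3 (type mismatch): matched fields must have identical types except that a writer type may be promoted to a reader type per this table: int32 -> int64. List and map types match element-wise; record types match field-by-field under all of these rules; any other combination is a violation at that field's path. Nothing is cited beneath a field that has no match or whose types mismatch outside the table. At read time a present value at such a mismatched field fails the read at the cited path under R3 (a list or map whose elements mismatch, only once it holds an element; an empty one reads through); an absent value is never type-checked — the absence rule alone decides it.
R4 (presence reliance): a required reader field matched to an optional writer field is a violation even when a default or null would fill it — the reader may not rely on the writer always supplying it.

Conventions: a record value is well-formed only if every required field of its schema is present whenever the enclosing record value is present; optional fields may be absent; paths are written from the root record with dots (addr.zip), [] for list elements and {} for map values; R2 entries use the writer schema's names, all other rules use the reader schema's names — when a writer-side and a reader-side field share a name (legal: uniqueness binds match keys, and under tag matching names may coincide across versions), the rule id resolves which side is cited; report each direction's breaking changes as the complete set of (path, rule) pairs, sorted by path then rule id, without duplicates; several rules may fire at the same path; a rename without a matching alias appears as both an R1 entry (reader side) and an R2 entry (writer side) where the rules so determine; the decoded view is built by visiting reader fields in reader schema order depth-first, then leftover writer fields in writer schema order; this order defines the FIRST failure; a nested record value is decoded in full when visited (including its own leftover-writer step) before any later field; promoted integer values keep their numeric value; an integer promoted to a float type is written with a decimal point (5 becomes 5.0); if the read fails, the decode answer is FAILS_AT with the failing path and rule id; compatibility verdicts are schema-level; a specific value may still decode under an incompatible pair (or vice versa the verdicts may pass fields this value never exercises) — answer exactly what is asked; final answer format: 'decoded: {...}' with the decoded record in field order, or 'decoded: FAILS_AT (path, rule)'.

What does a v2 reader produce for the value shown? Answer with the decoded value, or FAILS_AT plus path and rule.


decoded: FAILS_AT (primary, R2)

in Event below, arrows point writer -> reader
decoding the Event value with the v2 reader:
  geo := null (absent, optional -> null)
  signature := 0xFF
  primary := false (absent -> default)
  active := false (absent -> default)
  checksum := 0x00
  read fails at primary under R2 (unknown field)
  => FAILS_AT (primary, R2)
ruling out the remaining Event differences:
  field active in record Event: default set to false -> no rule fires on it and the decoded Event view is identical with or without it
  field rating in record Geo: type float64 changed to bool -> affects the rule determinations only; this particular Event value decodes identically
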